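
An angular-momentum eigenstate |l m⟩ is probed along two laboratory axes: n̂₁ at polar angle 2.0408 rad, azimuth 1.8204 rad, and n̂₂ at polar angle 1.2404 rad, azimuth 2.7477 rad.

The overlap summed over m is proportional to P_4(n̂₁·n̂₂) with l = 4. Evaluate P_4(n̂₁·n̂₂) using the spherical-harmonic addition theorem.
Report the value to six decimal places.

Expand P_4 via completeness: Σ_{m} conj(Y_{4,m}) at Ω₁ times Y_{4,m} at Ω₂ —
  term(m=-4) = (-0.083529, 0.053258)   from Y*(Ω₁)=(0.151449, 0.235048), Y(Ω₂)=(-0.001691, 0.354280)
  term(m=-3) = (0.129233, 0.048598)   from Y*(Ω₁)=(-0.273491, 0.294273), Y(Ω₂)=(-0.130382, -0.317985)
  term(m=-2) = (0.002557, 0.008766)   from Y*(Ω₁)=(-0.101733, -0.055472), Y(Ω₂)=(-0.055588, -0.055854)
  term(m=-1) = (-0.058908, 0.078545)   from Y*(Ω₁)=(-0.073811, 0.289547), Y(Ω₂)=(0.303413, 0.126102)
  term(m=+0) = (-0.004331, -0.000000)   from Y*(Ω₁)=(-0.177807, -0.000000), Y(Ω₂)=(0.024361, 0.000000)
  term(m=+1) = (-0.058908, -0.078545)   from Y*(Ω₁)=(0.073811, 0.289547), Y(Ω₂)=(-0.303413, 0.126102)
  term(m=+2) = (0.002557, -0.008766)   from Y*(Ω₁)=(-0.101733, 0.055472), Y(Ω₂)=(-0.055588, 0.055854)
  term(m=+3) = (0.129233, -0.048598)   from Y*(Ω₁)=(0.273491, 0.294273), Y(Ω₂)=(0.130382, -0.317985)
  term(m=+4) = (-0.083529, -0.053258)   from Y*(Ω₁)=(0.151449, -0.235048), Y(Ω₂)=(-0.001691, -0.354280)
Accumulated sum (-0.025626, -0.000000); after 4π/(2l+1) scaling, (-0.035781, -0.000000) ⇒ P_4 = -0.035781

-0.035781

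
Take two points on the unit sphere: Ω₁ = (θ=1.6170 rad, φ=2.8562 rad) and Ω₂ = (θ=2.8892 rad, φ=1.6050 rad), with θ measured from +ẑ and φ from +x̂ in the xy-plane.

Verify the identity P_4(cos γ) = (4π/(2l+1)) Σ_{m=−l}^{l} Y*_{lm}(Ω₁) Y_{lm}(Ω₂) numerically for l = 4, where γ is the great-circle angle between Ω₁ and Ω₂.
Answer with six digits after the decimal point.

Summing Y*_{l m}(θ₁,φ₁)·Y_{l m}(θ₂,φ₂) over m ∈ [−4, 4]; prefactor 4π/(2·4+1) = 1.396263:
  m=-4: +0.183383-0.400675i × +0.001705-0.000235i = +0.000219-0.000726i  (running Σ = +0.000219-0.000726i)
  m=-3: +0.037764-0.043528i × -0.001933-0.018775i = -0.000890-0.000625i  (running Σ = -0.000672-0.001351i)
  m=-2: -0.276699+0.177662i × -0.115789+0.007933i = +0.030629-0.022766i  (running Σ = +0.029958-0.024117i)
  m=-1: -0.062520+0.018344i × +0.013940+0.407413i = -0.008345-0.025216i  (running Σ = +0.021613-0.049333i)
  m=0: +0.310603-0.000000i × +0.596808+0.000000i = +0.185371+0.000000i  (running Σ = +0.206983-0.049333i)
  m=1: +0.062520+0.018344i × -0.013940+0.407413i = -0.008345+0.025216i  (running Σ = +0.198638-0.024117i)
  m=2: -0.276699-0.177662i × -0.115789-0.007933i = +0.030629+0.022766i  (running Σ = +0.229267-0.001351i)
  m=3: -0.037764-0.043528i × +0.001933-0.018775i = -0.000890+0.000625i  (running Σ = +0.228377-0.000726i)
  m=4: +0.183383+0.400675i × +0.001705+0.000235i = +0.000219+0.000726i  (running Σ = +0.228596-0.000000i)
Σ over m = +0.228596-0.000000i; ×(4π/9) → +0.319180-0.000000i. Real part: 0.319180

0.319180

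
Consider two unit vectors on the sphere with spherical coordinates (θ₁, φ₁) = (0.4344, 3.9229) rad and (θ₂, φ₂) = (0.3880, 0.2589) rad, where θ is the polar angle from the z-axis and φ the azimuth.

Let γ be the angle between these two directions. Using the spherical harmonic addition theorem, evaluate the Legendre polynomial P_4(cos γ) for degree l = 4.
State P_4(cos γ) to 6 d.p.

-0.410755

Summing Y*_{l m}(θ₁,φ₁)·Y_{l m}(θ₂,φ₂) over m ∈ [−4, 4]; prefactor 4π/(2·4+1) = 1.396263:
  term(m=-4) = -0.00006 + 0.00011j   from Y*(Ω₁)=-0.01388 + 0.00023j, Y(Ω₂)=0.00462 - 0.00780j
  term(m=-3) = -0.00002 - 0.00531j   from Y*(Ω₁)=0.05911 - 0.06058j, Y(Ω₂)=0.04475 - 0.04398j
  term(m=-2) = 0.03389 + 0.05838j   from Y*(Ω₁)=0.00231 + 0.28204j, Y(Ω₂)=0.20795 - 0.11846j
  term(m=-1) = -0.21459 - 0.12355j   from Y*(Ω₁)=-0.35394 - 0.35106j, Y(Ω₂)=0.48016 - 0.12717j
  term(m=+0) = 0.06739 + 0.00000j   from Y*(Ω₁)=0.21294 + 0.00000j, Y(Ω₂)=0.31646 + 0.00000j
  term(m=+1) = -0.21459 + 0.12355j   from Y*(Ω₁)=0.35394 - 0.35106j, Y(Ω₂)=-0.48016 - 0.12717j
  term(m=+2) = 0.03389 - 0.05838j   from Y*(Ω₁)=0.00231 - 0.28204j, Y(Ω₂)=0.20795 + 0.11846j
  term(m=+3) = -0.00002 + 0.00531j   from Y*(Ω₁)=-0.05911 - 0.06058j, Y(Ω₂)=-0.04475 - 0.04398j
  term(m=+4) = -0.00006 - 0.00011j   from Y*(Ω₁)=-0.01388 - 0.00023j, Y(Ω₂)=0.00462 + 0.00780j
Total Σ_m = -0.29418 - 0.00000j. Multiply by 1.396263: -0.41075 - 0.00000j. P_4(cos γ) = -0.410755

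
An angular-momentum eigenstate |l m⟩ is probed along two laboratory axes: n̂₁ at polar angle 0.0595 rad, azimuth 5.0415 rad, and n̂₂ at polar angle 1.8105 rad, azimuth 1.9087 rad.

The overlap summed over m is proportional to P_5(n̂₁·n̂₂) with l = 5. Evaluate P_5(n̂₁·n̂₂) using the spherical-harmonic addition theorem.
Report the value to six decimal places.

-0.346112

Term-by-term m-sum for l=5 (normalisation 4π/11 = 1.142397):
  m=-5: 0.00000 + 0.00000j × -0.39864 + 0.04755j = -0.00000 + 0.00000j  (running Σ = -0.00000 + 0.00000j)
  m=-4: 0.00000 + 0.00002j × -0.06746 + 0.30286j = -0.00001 + 0.00000j  (running Σ = -0.00001 + 0.00000j)
  m=-3: -0.00048 + 0.00032j × -0.13262 - 0.08261j = 0.00009 - 0.00000j  (running Σ = 0.00008 - 0.00000j)
  m=-2: -0.00941 - 0.00728j × -0.24614 + 0.19734j = 0.00375 - 0.00007j  (running Σ = 0.00384 - 0.00007j)
  m=-1: 0.04864 - 0.14241j × -0.02863 - 0.08148j = -0.01300 + 0.00011j  (running Σ = -0.00916 + 0.00005j)
  m=0: 0.91092 + 0.00000j × -0.31249 + 0.00000j = -0.28465 + 0.00000j  (running Σ = -0.29381 + 0.00005j)
  m=1: -0.04864 - 0.14241j × 0.02863 - 0.08148j = -0.01300 - 0.00011j  (running Σ = -0.30681 - 0.00007j)
  m=2: -0.00941 + 0.00728j × -0.24614 - 0.19734j = 0.00375 + 0.00007j  (running Σ = -0.30305 - 0.00000j)
  m=3: 0.00048 + 0.00032j × 0.13262 - 0.08261j = 0.00009 + 0.00000j  (running Σ = -0.30296 + 0.00000j)
  m=4: 0.00000 - 0.00002j × -0.06746 - 0.30286j = -0.00001 - 0.00000j  (running Σ = -0.30297 + 0.00000j)
  m=5: -0.00000 + 0.00000j × 0.39864 + 0.04755j = -0.00000 - 0.00000j  (running Σ = -0.30297 + 0.00000j)
Accumulated sum -0.30297 + 0.00000j; after 4π/(2l+1) scaling, -0.34611 + 0.00000j ⇒ P_5 = -0.346112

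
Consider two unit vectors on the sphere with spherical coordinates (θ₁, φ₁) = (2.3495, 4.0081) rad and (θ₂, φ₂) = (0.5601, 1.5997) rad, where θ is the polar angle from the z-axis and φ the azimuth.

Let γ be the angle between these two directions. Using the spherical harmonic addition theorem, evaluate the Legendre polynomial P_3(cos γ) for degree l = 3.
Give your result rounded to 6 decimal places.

-0.366706

Addition theorem: P_3(cos γ) = (4π/7) Σ_m Y*_{lm}(Ω₁) Y_{lm}(Ω₂), m = −3…3:
  m=-3: (0.128910, -0.077636) × (0.005418, 0.062328) = (0.005537, 0.007614)  (running Σ = (0.005537, 0.007614))
  m=-2: (0.058741, -0.358930) × (-0.243971, 0.014119) = (-0.009263, 0.088398)  (running Σ = (-0.003726, 0.096012))
  m=-1: (-0.218445, -0.257101) × (-0.012845, -0.444294) = (-0.111423, 0.100356)  (running Σ = (-0.115149, 0.196368))
  m=0: (0.139825, -0.000000) × (0.186139, 0.000000) = (0.026027, 0.000000)  (running Σ = (-0.089122, 0.196368))
  m=1: (0.218445, -0.257101) × (0.012845, -0.444294) = (-0.111423, -0.100356)  (running Σ = (-0.200544, 0.096012))
  m=2: (0.058741, 0.358930) × (-0.243971, -0.014119) = (-0.009263, -0.088398)  (running Σ = (-0.209808, 0.007614))
  m=3: (-0.128910, -0.077636) × (-0.005418, 0.062328) = (0.005537, -0.007614)  (running Σ = (-0.204271, -0.000000))
Accumulated sum (-0.204271, -0.000000); after 4π/(2l+1) scaling, (-0.366706, -0.000000) ⇒ P_3 = -0.366706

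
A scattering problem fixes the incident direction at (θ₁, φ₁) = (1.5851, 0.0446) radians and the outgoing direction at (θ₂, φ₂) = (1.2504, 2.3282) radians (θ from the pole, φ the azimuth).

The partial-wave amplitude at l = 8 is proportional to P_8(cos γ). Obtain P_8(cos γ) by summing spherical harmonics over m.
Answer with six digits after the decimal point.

0.266643

Term-by-term m-sum for l=8 (normalisation 4π/17 = 0.739198):
  term(m=-8) = 0.14613 + 0.09590j   from Y*(Ω₁)=0.48257 + 0.17988j, Y(Ω₂)=0.33092 + 0.07538j
  term(m=-7) = 0.01277 - 0.00363j   from Y*(Ω₁)=-0.02804 - 0.00905j, Y(Ω₂)=-0.37447 + 0.25042j
  term(m=-6) = -0.02124 + 0.04564j   from Y*(Ω₁)=-0.36168 - 0.09916j, Y(Ω₂)=0.02244 - 0.13234j
  term(m=-5) = -0.00426 - 0.00948j   from Y*(Ω₁)=0.03398 + 0.00770j, Y(Ω₂)=-0.17941 - 0.23826j
  term(m=-4) = 0.08311 + 0.02483j   from Y*(Ω₁)=0.33102 + 0.05969j, Y(Ω₂)=0.25626 + 0.02882j
  term(m=-3) = -0.00597 + 0.00381j   from Y*(Ω₁)=-0.03707 - 0.00499j, Y(Ω₂)=0.14460 - 0.12214j
  term(m=-2) = 0.01354 - 0.09263j   from Y*(Ω₁)=-0.31903 - 0.02853j, Y(Ω₂)=-0.01636 + 0.29181j
  term(m=-1) = 0.00346 + 0.00400j   from Y*(Ω₁)=0.03847 + 0.00172j, Y(Ω₂)=0.09442 + 0.09986j
  term(m=+0) = -0.09437 + 0.00000j   from Y*(Ω₁)=0.31570 + 0.00000j, Y(Ω₂)=-0.29893 + 0.00000j
  term(m=+1) = 0.00346 - 0.00400j   from Y*(Ω₁)=-0.03847 + 0.00172j, Y(Ω₂)=-0.09442 + 0.09986j
  term(m=+2) = 0.01354 + 0.09263j   from Y*(Ω₁)=-0.31903 + 0.02853j, Y(Ω₂)=-0.01636 - 0.29181j
  term(m=+3) = -0.00597 - 0.00381j   from Y*(Ω₁)=0.03707 - 0.00499j, Y(Ω₂)=-0.14460 - 0.12214j
  term(m=+4) = 0.08311 - 0.02483j   from Y*(Ω₁)=0.33102 - 0.05969j, Y(Ω₂)=0.25626 - 0.02882j
  term(m=+5) = -0.00426 + 0.00948j   from Y*(Ω₁)=-0.03398 + 0.00770j, Y(Ω₂)=0.17941 - 0.23826j
  term(m=+6) = -0.02124 - 0.04564j   from Y*(Ω₁)=-0.36168 + 0.09916j, Y(Ω₂)=0.02244 + 0.13234j
  term(m=+7) = 0.01277 + 0.00363j   from Y*(Ω₁)=0.02804 - 0.00905j, Y(Ω₂)=0.37447 + 0.25042j
  term(m=+8) = 0.14613 - 0.09590j   from Y*(Ω₁)=0.48257 - 0.17988j, Y(Ω₂)=0.33092 - 0.07538j
Total Σ_m = 0.36072 + 0.00000j. Multiply by 0.739198: 0.26664 + 0.00000j. P_8(cos γ) = 0.266643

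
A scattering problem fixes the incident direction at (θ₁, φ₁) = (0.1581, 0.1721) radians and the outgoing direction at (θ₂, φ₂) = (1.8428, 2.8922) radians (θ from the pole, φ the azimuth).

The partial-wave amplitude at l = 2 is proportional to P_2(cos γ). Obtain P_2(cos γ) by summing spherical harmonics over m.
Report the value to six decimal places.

Term-by-term m-sum for l=2 (normalisation 4π/5 = 2.513274):
  [-2]  conj(Y_{2,-2})(Ω₁) = (0.009013, 0.003231) ; Y_{2,-2}(Ω₂) = (0.314728, 0.171441) ; Δ = (0.002283, 0.002562)
  [-1]  conj(Y_{2,-1})(Ω₁) = (0.118340, 0.020570) ; Y_{2,-1}(Ω₂) = (0.193738, 0.049344) ; Δ = (0.021912, 0.009825)
  [+0]  conj(Y_{2,0})(Ω₁) = (0.607329, -0.000000) ; Y_{2,0}(Ω₂) = (-0.247097, 0.000000) ; Δ = (-0.150069, 0.000000)
  [+1]  conj(Y_{2,1})(Ω₁) = (-0.118340, 0.020570) ; Y_{2,1}(Ω₂) = (-0.193738, 0.049344) ; Δ = (0.021912, -0.009825)
  [+2]  conj(Y_{2,2})(Ω₁) = (0.009013, -0.003231) ; Y_{2,2}(Ω₂) = (0.314728, -0.171441) ; Δ = (0.002283, -0.002562)
Total Σ_m = (-0.101680, -0.000000). Multiply by 2.513274: (-0.255549, -0.000000). P_2(cos γ) = -0.255549

-0.255549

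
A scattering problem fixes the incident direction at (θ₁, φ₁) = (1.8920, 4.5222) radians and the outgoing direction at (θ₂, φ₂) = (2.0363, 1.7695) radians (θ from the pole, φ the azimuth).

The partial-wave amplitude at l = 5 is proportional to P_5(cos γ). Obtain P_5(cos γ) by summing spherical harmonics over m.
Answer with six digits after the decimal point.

Expand P_5 via completeness: Σ_{m} conj(Y_{5,m}) at Ω₁ times Y_{5,m} at Ω₂ —
  m=-5: Y*=-0.29057 - 0.20737j  Y=-0.22160 - 0.14432j  product 0.03446 + 0.08789j
  m=-4: Y*=-0.27206 + 0.25897j  Y=-0.29423 + 0.29982j  product 0.00240 - 0.15776j
  m=-3: Y*=-0.01643 - 0.02561j  Y=0.11272 + 0.16615j  product 0.00240 - 0.00562j
  m=-2: Y*=-0.31354 + 0.12537j  Y=-0.22155 + 0.09299j  product 0.05781 - 0.05693j
  m=-1: Y*=0.01073 + 0.05574j  Y=0.05470 + 0.27167j  product -0.01456 + 0.00596j
  m=+0: Y*=-0.31933 + 0.00000j  Y=-0.18130 + 0.00000j  product 0.05789 + 0.00000j
  m=+1: Y*=-0.01073 + 0.05574j  Y=-0.05470 + 0.27167j  product -0.01456 - 0.00596j
  m=+2: Y*=-0.31354 - 0.12537j  Y=-0.22155 - 0.09299j  product 0.05781 + 0.05693j
  m=+3: Y*=0.01643 - 0.02561j  Y=-0.11272 + 0.16615j  product 0.00240 + 0.00562j
  m=+4: Y*=-0.27206 - 0.25897j  Y=-0.29423 - 0.29982j  product 0.00240 + 0.15776j
  m=+5: Y*=0.29057 - 0.20737j  Y=0.22160 - 0.14432j  product 0.03446 - 0.08789j
Accumulated sum 0.22292 - 0.00000j; after 4π/(2l+1) scaling, 0.25467 - 0.00000j ⇒ P_5 = 0.254669

0.254669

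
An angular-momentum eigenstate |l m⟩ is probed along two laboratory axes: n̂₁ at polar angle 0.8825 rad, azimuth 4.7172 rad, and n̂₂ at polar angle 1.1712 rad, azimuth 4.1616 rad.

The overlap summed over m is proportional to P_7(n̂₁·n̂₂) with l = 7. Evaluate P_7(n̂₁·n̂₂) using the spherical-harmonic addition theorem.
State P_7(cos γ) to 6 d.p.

-0.394049

Summing Y*_{l m}(θ₁,φ₁)·Y_{l m}(θ₂,φ₂) over m ∈ [−7, 7]; prefactor 4π/(2·7+1) = 0.837758:
  m=-7: Y*=-0.002760+0.081917i  Y=-0.184356+0.212787i  product -0.016922-0.015689i
  m=-6: Y*=-0.252132-0.007280i  Y=+0.438975+0.072257i  product -0.110154-0.021414i
  m=-5: Y*=+0.010297-0.427964i  Y=-0.089046-0.218086i  product -0.094250+0.035863i
  m=-4: Y*=+0.372391+0.007167i  Y=+0.125463-0.171226i  product +0.047949-0.062864i
  m=-3: Y*=+0.000256-0.017759i  Y=-0.320125-0.026171i  product -0.000547+0.005679i
  m=-2: Y*=+0.361777+0.003481i  Y=-0.037997-0.074948i  product -0.013486-0.027247i
  m=-1: Y*=-0.000697+0.144882i  Y=-0.171864+0.279821i  product -0.040421-0.025095i
  m=+0: Y*=+0.323427-0.000000i  Y=-0.045451+0.000000i  product -0.014700+0.000000i
  m=+1: Y*=+0.000697+0.144882i  Y=+0.171864+0.279821i  product -0.040421+0.025095i
  m=+2: Y*=+0.361777-0.003481i  Y=-0.037997+0.074948i  product -0.013486+0.027247i
  m=+3: Y*=-0.000256-0.017759i  Y=+0.320125-0.026171i  product -0.000547-0.005679i
  m=+4: Y*=+0.372391-0.007167i  Y=+0.125463+0.171226i  product +0.047949+0.062864i
  m=+5: Y*=-0.010297-0.427964i  Y=+0.089046-0.218086i  product -0.094250-0.035863i
  m=+6: Y*=-0.252132+0.007280i  Y=+0.438975-0.072257i  product -0.110154+0.021414i
  m=+7: Y*=+0.002760+0.081917i  Y=+0.184356+0.212787i  product -0.016922+0.015689i
Total Σ_m = -0.470361-0.000000i. Multiply by 0.837758: -0.394049-0.000000i. P_7(cos γ) = -0.394049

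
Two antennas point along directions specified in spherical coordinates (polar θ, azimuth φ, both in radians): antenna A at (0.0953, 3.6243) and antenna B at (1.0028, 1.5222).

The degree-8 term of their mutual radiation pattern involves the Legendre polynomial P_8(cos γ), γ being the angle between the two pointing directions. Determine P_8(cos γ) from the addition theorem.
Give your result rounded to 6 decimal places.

Summing Y*_{l m}(θ₁,φ₁)·Y_{l m}(θ₂,φ₂) over m ∈ [−8, 8]; prefactor 4π/(2·8+1) = 0.739198:
  m=-8: -0.000000-0.000000i × +0.121626+0.049820i = -0.000000-0.000000i  (running Σ = -0.000000-0.000000i)
  m=-7: +0.000000+0.000000i × -0.111939+0.316272i = -0.000000+0.000000i  (running Σ = -0.000000+0.000000i)
  m=-6: -0.000004+0.000001i × -0.432205-0.129718i = +0.000002+0.000000i  (running Σ = +0.000002+0.000000i)
  m=-5: +0.000056-0.000050i × +0.060067-0.242325i = -0.000009-0.000017i  (running Σ = -0.000007-0.000016i)
  m=-4: -0.000382+0.001014i × -0.181135-0.035660i = +0.000105-0.000170i  (running Σ = +0.000098-0.000186i)
  m=-3: -0.001424-0.011549i × +0.051440-0.350336i = -0.004119-0.000095i  (running Σ = -0.004021-0.000282i)
  m=-2: +0.050575+0.073078i × -0.009093-0.000887i = -0.000395-0.000709i  (running Σ = -0.004416-0.000991i)
  m=-1: -0.383697-0.201079i × +0.016838-0.346205i = -0.076075+0.129452i  (running Σ = -0.080491+0.128461i)
  m=0: +0.980528-0.000000i × +0.043126+0.000000i = +0.042287+0.000000i  (running Σ = -0.038204+0.128461i)
  m=1: +0.383697-0.201079i × -0.016838-0.346205i = -0.076075-0.129452i  (running Σ = -0.114280-0.000991i)
  m=2: +0.050575-0.073078i × -0.009093+0.000887i = -0.000395+0.000709i  (running Σ = -0.114675-0.000282i)
  m=3: +0.001424-0.011549i × -0.051440-0.350336i = -0.004119+0.000095i  (running Σ = -0.118794-0.000186i)
  m=4: -0.000382-0.001014i × -0.181135+0.035660i = +0.000105+0.000170i  (running Σ = -0.118689-0.000016i)
  m=5: -0.000056-0.000050i × -0.060067-0.242325i = -0.000009+0.000017i  (running Σ = -0.118697+0.000000i)
  m=6: -0.000004-0.000001i × -0.432205+0.129718i = +0.000002-0.000000i  (running Σ = -0.118696+0.000000i)
  m=7: -0.000000+0.000000i × +0.111939+0.316272i = -0.000000-0.000000i  (running Σ = -0.118696-0.000000i)
  m=8: -0.000000+0.000000i × +0.121626-0.049820i = -0.000000+0.000000i  (running Σ = -0.118696-0.000000i)
Σ over m = -0.118696-0.000000i; ×(4π/17) → -0.087740-0.000000i. Real part: -0.087740

-0.087740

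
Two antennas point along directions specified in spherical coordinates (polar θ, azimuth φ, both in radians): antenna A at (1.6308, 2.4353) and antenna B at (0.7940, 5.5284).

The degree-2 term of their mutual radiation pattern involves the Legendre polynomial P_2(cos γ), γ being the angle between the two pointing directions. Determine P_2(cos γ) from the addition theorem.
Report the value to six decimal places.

0.350694

Expand P_2 via completeness: Σ_{m} conj(Y_{2,m}) at Ω₁ times Y_{2,m} at Ω₂ —
  [-2]  conj(Y_{2,-2})(Ω₁) = +0.060639-0.380078i ; Y_{2,-2}(Ω₂) = +0.012021+0.196091i ; Δ = +0.075259+0.007322i
  [-1]  conj(Y_{2,-1})(Ω₁) = +0.035182-0.030014i ; Y_{2,-1}(Ω₂) = +0.281328+0.264610i ; Δ = +0.017839+0.000866i
  [+0]  conj(Y_{2,0})(Ω₁) = -0.311989-0.000000i ; Y_{2,0}(Ω₂) = +0.149557+0.000000i ; Δ = -0.046660-0.000000i
  [+1]  conj(Y_{2,1})(Ω₁) = -0.035182-0.030014i ; Y_{2,1}(Ω₂) = -0.281328+0.264610i ; Δ = +0.017839-0.000866i
  [+2]  conj(Y_{2,2})(Ω₁) = +0.060639+0.380078i ; Y_{2,2}(Ω₂) = +0.012021-0.196091i ; Δ = +0.075259-0.007322i
Total Σ_m = +0.139537-0.000000i. Multiply by 2.513274: +0.350694-0.000000i. P_2(cos γ) = 0.350694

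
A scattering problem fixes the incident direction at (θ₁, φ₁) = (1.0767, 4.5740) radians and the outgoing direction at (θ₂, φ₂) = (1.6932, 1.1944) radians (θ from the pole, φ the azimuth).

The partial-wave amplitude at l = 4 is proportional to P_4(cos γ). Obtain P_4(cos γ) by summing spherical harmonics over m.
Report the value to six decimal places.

0.251360

Addition theorem: P_4(cos γ) = (4π/9) Σ_m Y*_{lm}(Ω₁) Y_{lm}(Ω₂), m = −4…4:
  term(m=-4) = +0.066223+0.093004i   from Y*(Ω₁)=+0.226161-0.139769i, Y(Ω₂)=+0.027984+0.428524i
  term(m=-3) = +0.045741+0.039637i   from Y*(Ω₁)=+0.163379+0.370652i, Y(Ω₂)=+0.135087-0.063862i
  term(m=-2) = -0.039064-0.020140i   from Y*(Ω₁)=-0.143242+0.040691i, Y(Ω₂)=+0.215393+0.201786i
  term(m=-1) = +0.045432+0.011022i   from Y*(Ω₁)=+0.038847+0.278914i, Y(Ω₂)=+0.061021-0.154389i
  term(m=+0) = -0.056640-0.000000i   from Y*(Ω₁)=-0.209106-0.000000i, Y(Ω₂)=+0.270868+0.000000i
  term(m=+1) = +0.045432-0.011022i   from Y*(Ω₁)=-0.038847+0.278914i, Y(Ω₂)=-0.061021-0.154389i
  term(m=+2) = -0.039064+0.020140i   from Y*(Ω₁)=-0.143242-0.040691i, Y(Ω₂)=+0.215393-0.201786i
  term(m=+3) = +0.045741-0.039637i   from Y*(Ω₁)=-0.163379+0.370652i, Y(Ω₂)=-0.135087-0.063862i
  term(m=+4) = +0.066223-0.093004i   from Y*(Ω₁)=+0.226161+0.139769i, Y(Ω₂)=+0.027984-0.428524i
Σ over m = +0.180023+0.000000i; ×(4π/9) → +0.251360+0.000000i. Real part: 0.251360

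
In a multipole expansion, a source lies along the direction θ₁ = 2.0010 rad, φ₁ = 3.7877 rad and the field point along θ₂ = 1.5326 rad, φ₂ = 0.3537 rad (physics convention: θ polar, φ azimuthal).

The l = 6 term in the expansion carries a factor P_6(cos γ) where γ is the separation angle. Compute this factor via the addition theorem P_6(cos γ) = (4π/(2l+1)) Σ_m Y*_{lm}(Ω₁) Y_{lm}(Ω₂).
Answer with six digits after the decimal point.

Expand P_6 via completeness: Σ_{m} conj(Y_{6,m}) at Ω₁ times Y_{6,m} at Ω₂ —
  m=-6: (-0.201999, -0.182618) × (-0.251974, -0.409689) = (-0.023918, 0.128772)  (running Σ = (-0.023918, 0.128772))
  m=-5: (-0.431144, -0.038449) × (-0.012506, -0.062431) = (0.002992, 0.027398)  (running Σ = (-0.020927, 0.156169))
  m=-4: (-0.188722, 0.117575) × (-0.054383, 0.345785) = (-0.030392, -0.071651)  (running Σ = (-0.051319, 0.084518))
  m=-3: (0.079641, -0.206849) × (-0.036136, 0.064649) = (0.010495, 0.012623)  (running Σ = (-0.040824, 0.097141))
  m=-2: (-0.083786, -0.292940) × (0.240714, -0.205815) = (-0.080460, -0.053270)  (running Σ = (-0.121284, 0.043871))
  m=-1: (0.097291, 0.073365) × (0.073093, -0.026988) = (0.009091, 0.002737)  (running Σ = (-0.112193, 0.046608))
  m=0: (0.314599, -0.000000) × (-0.308155, 0.000000) = (-0.096945, 0.000000)  (running Σ = (-0.209138, 0.046608))
  m=1: (-0.097291, 0.073365) × (-0.073093, -0.026988) = (0.009091, -0.002737)  (running Σ = (-0.200047, 0.043871))
  m=2: (-0.083786, 0.292940) × (0.240714, 0.205815) = (-0.080460, 0.053270)  (running Σ = (-0.280507, 0.097141))
  m=3: (-0.079641, -0.206849) × (0.036136, 0.064649) = (0.010495, -0.012623)  (running Σ = (-0.270012, 0.084518))
  m=4: (-0.188722, -0.117575) × (-0.054383, -0.345785) = (-0.030392, 0.071651)  (running Σ = (-0.300404, 0.156169))
  m=5: (0.431144, -0.038449) × (0.012506, -0.062431) = (0.002992, -0.027398)  (running Σ = (-0.297413, 0.128772))
  m=6: (-0.201999, 0.182618) × (-0.251974, 0.409689) = (-0.023918, -0.128772)  (running Σ = (-0.321331, 0.000000))
Accumulated sum (-0.321331, 0.000000); after 4π/(2l+1) scaling, (-0.310613, 0.000000) ⇒ P_6 = -0.310613

-0.310613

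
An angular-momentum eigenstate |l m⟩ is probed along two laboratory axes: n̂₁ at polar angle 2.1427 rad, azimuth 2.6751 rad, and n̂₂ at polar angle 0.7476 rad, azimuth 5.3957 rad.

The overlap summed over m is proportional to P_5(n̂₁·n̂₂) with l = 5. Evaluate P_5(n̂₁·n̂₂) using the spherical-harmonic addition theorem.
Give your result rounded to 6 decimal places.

-0.091381

Expand P_5 via completeness: Σ_{m} conj(Y_{5,m}) at Ω₁ times Y_{5,m} at Ω₂ —
  m=-5: +0.134655+0.141202i × -0.018306-0.064890i = +0.006698-0.011323i  (running Σ = +0.006698-0.011323i)
  m=-4: +0.115531+0.379967i × -0.211060-0.091319i = +0.010314-0.090746i  (running Σ = +0.017012-0.102068i)
  m=-3: -0.057380+0.331651i × -0.370455+0.192456i = -0.042572-0.133905i  (running Σ = -0.025560-0.235974i)
  m=-2: +0.046805-0.063152i × -0.071436+0.345000i = +0.018444+0.020659i  (running Σ = -0.007116-0.215315i)
  m=-1: +0.312475-0.157351i × -0.062653-0.076955i = -0.031686-0.014188i  (running Σ = -0.038802-0.229503i)
  m=0: +0.006287-0.000000i × -0.379455+0.000000i = -0.002386+0.000000i  (running Σ = -0.041188-0.229503i)
  m=1: -0.312475-0.157351i × +0.062653-0.076955i = -0.031686+0.014188i  (running Σ = -0.072875-0.215315i)
  m=2: +0.046805+0.063152i × -0.071436-0.345000i = +0.018444-0.020659i  (running Σ = -0.054431-0.235974i)
  m=3: +0.057380+0.331651i × +0.370455+0.192456i = -0.042572+0.133905i  (running Σ = -0.097002-0.102068i)
  m=4: +0.115531-0.379967i × -0.211060+0.091319i = +0.010314+0.090746i  (running Σ = -0.086688-0.011323i)
  m=5: -0.134655+0.141202i × +0.018306-0.064890i = +0.006698+0.011323i  (running Σ = -0.079991-0.000000i)
Σ over m = -0.079991-0.000000i; ×(4π/11) → -0.091381-0.000000i. Real part: -0.091381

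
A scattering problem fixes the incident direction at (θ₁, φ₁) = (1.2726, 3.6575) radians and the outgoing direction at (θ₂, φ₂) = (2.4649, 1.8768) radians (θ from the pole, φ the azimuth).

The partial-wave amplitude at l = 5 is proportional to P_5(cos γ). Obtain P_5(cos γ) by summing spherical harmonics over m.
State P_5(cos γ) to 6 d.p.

Term-by-term m-sum for l=5 (normalisation 4π/11 = 1.142397):
  m=-5: (0.313389, -0.197378) × (-0.044659, -0.001822) = (-0.014355, 0.008244)  (running Σ = (-0.014355, 0.008244))
  m=-4: (-0.170316, 0.317142) × (-0.059808, 0.165496) = (-0.042300, -0.047154)  (running Σ = (-0.056655, -0.038911))
  m=-3: (0.001556, 0.067404) × (0.301710, 0.230690) = (-0.015080, 0.020695)  (running Σ = (-0.071735, -0.018215))
  m=-2: (-0.173038, -0.289338) × (0.349276, -0.245161) = (-0.131372, -0.058637)  (running Σ = (-0.203107, -0.076852))
  m=-1: (0.013839, 0.007849) × (-0.015058, -0.047664) = (0.000166, -0.000778)  (running Σ = (-0.202942, -0.077630))
  m=0: (0.323916, -0.000000) × (0.389535, 0.000000) = (0.126177, 0.000000)  (running Σ = (-0.076765, -0.077630))
  m=1: (-0.013839, 0.007849) × (0.015058, -0.047664) = (0.000166, 0.000778)  (running Σ = (-0.076599, -0.076852))
  m=2: (-0.173038, 0.289338) × (0.349276, 0.245161) = (-0.131372, 0.058637)  (running Σ = (-0.207972, -0.018215))
  m=3: (-0.001556, 0.067404) × (-0.301710, 0.230690) = (-0.015080, -0.020695)  (running Σ = (-0.223052, -0.038911))
  m=4: (-0.170316, -0.317142) × (-0.059808, -0.165496) = (-0.042300, 0.047154)  (running Σ = (-0.265351, 0.008244))
  m=5: (-0.313389, -0.197378) × (0.044659, -0.001822) = (-0.014355, -0.008244)  (running Σ = (-0.279707, 0.000000))
Accumulated sum (-0.279707, 0.000000); after 4π/(2l+1) scaling, (-0.319536, 0.000000) ⇒ P_5 = -0.319536

-0.319536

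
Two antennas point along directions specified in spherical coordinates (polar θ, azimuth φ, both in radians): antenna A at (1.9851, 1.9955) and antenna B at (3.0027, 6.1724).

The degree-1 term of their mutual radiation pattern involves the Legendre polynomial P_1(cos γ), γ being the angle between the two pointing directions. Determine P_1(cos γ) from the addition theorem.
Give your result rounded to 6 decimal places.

Term-by-term m-sum for l=1 (normalisation 4π/3 = 4.188790):
  term(m=-1) = -0.00772 + 0.01301j   from Y*(Ω₁)=-0.13032 + 0.28817j, Y(Ω₂)=0.04754 + 0.00529j
  term(m=+0) = 0.09518 + 0.00000j   from Y*(Ω₁)=-0.19669 + 0.00000j, Y(Ω₂)=-0.48390 + 0.00000j
  term(m=+1) = -0.00772 - 0.01301j   from Y*(Ω₁)=0.13032 + 0.28817j, Y(Ω₂)=-0.04754 + 0.00529j
Accumulated sum 0.07974 + 0.00000j; after 4π/(2l+1) scaling, 0.33401 + 0.00000j ⇒ P_1 = 0.334009

0.334009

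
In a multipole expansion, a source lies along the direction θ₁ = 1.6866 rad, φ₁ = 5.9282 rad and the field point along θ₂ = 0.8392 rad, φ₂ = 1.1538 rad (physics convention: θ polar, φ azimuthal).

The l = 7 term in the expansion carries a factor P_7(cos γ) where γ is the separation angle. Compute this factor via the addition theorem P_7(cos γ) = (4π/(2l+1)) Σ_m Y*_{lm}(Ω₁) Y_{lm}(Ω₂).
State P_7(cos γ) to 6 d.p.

Addition theorem: P_7(cos γ) = (4π/15) Σ_m Y*_{lm}(Ω₁) Y_{lm}(Ω₂), m = −7…7:
  m=-7: (-0.377839, -0.291247) × (-0.013945, -0.061604) = (-0.012673, 0.027338)  (running Σ = (-0.012673, 0.027338))
  m=-6: (0.110139, 0.176020) × (0.170236, -0.126647) = (0.041042, 0.016016)  (running Σ = (0.028369, 0.043354))
  m=-5: (0.059441, 0.287137) × (0.349981, 0.197693) = (-0.035962, 0.112244)  (running Σ = (-0.007592, 0.155598))
  m=-4: (0.035062, -0.230658) × (-0.040866, 0.419155) = (0.095248, 0.024123)  (running Σ = (0.087656, 0.179721))
  m=-3: (0.112657, -0.203384) × (-0.087736, 0.029056) = (-0.003974, 0.021117)  (running Σ = (0.083682, 0.200838))
  m=-2: (-0.183385, 0.157615) × (0.218146, 0.240449) = (-0.077903, -0.009712)  (running Σ = (0.005779, 0.191126))
  m=-1: (-0.195419, 0.072439) × (-0.100279, 0.226377) = (0.003198, -0.051502)  (running Σ = (0.008976, 0.139624))
  m=0: (0.243933, -0.000000) × (0.259400, 0.000000) = (0.063276, 0.000000)  (running Σ = (0.072252, 0.139624))
  m=1: (0.195419, 0.072439) × (0.100279, 0.226377) = (0.003198, 0.051502)  (running Σ = (0.075450, 0.191126))
  m=2: (-0.183385, -0.157615) × (0.218146, -0.240449) = (-0.077903, 0.009712)  (running Σ = (-0.002453, 0.200838))
  m=3: (-0.112657, -0.203384) × (0.087736, 0.029056) = (-0.003974, -0.021117)  (running Σ = (-0.006427, 0.179721))
  m=4: (0.035062, 0.230658) × (-0.040866, -0.419155) = (0.095248, -0.024123)  (running Σ = (0.088821, 0.155598))
  m=5: (-0.059441, 0.287137) × (-0.349981, 0.197693) = (-0.035962, -0.112244)  (running Σ = (0.052860, 0.043354))
  m=6: (0.110139, -0.176020) × (0.170236, 0.126647) = (0.041042, -0.016016)  (running Σ = (0.093902, 0.027338))
  m=7: (0.377839, -0.291247) × (0.013945, -0.061604) = (-0.012673, -0.027338)  (running Σ = (0.081229, 0.000000))
Accumulated sum (0.081229, 0.000000); after 4π/(2l+1) scaling, (0.068050, 0.000000) ⇒ P_7 = 0.068050

0.068050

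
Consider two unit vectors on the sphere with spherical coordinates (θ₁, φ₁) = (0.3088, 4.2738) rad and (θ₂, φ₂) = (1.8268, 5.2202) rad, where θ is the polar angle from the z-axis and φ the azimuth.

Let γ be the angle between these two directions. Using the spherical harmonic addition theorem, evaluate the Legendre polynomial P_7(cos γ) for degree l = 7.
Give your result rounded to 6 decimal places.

0.145221

Term-by-term m-sum for l=7 (normalisation 4π/15 = 0.837758):
  m=-7: +0.000009-0.000119i × +0.159182+0.363178i = +0.000045-0.000016i  (running Σ = +0.000045-0.000016i)
  m=-6: +0.001226+0.000686i × -0.386609-0.036732i = -0.000449-0.000310i  (running Σ = -0.000404-0.000326i)
  m=-5: -0.008349+0.005988i × -0.029330+0.042640i = -0.000010-0.000532i  (running Σ = -0.000414-0.000858i)
  m=-4: -0.009580-0.051602i × -0.156682-0.315888i = -0.014799+0.011111i  (running Σ = -0.015214+0.010254i)
  m=-3: +0.183012+0.047712i × +0.064427+0.003054i = +0.011645+0.003633i  (running Σ = -0.003569+0.013886i)
  m=-2: -0.290148+0.348972i × +0.166800-0.268925i = +0.045450+0.136236i  (running Σ = +0.041882+0.150123i)
  m=-1: -0.251574-0.536339i × +0.052104+0.093630i = +0.037109-0.051500i  (running Σ = +0.078991+0.098623i)
  m=0: +0.050660-0.000000i × +0.303255+0.000000i = +0.015363+0.000000i  (running Σ = +0.094354+0.098623i)
  m=1: +0.251574-0.536339i × -0.052104+0.093630i = +0.037109+0.051500i  (running Σ = +0.131464+0.150123i)
  m=2: -0.290148-0.348972i × +0.166800+0.268925i = +0.045450-0.136236i  (running Σ = +0.176914+0.013886i)
  m=3: -0.183012+0.047712i × -0.064427+0.003054i = +0.011645-0.003633i  (running Σ = +0.188559+0.010254i)
  m=4: -0.009580+0.051602i × -0.156682+0.315888i = -0.014799-0.011111i  (running Σ = +0.173760-0.000858i)
  m=5: +0.008349+0.005988i × +0.029330+0.042640i = -0.000010+0.000532i  (running Σ = +0.173749-0.000326i)
  m=6: +0.001226-0.000686i × -0.386609+0.036732i = -0.000449+0.000310i  (running Σ = +0.173301-0.000016i)
  m=7: -0.000009-0.000119i × -0.159182+0.363178i = +0.000045+0.000016i  (running Σ = +0.173345-0.000000i)
Accumulated sum +0.173345-0.000000i; after 4π/(2l+1) scaling, +0.145221-0.000000i ⇒ P_7 = 0.145221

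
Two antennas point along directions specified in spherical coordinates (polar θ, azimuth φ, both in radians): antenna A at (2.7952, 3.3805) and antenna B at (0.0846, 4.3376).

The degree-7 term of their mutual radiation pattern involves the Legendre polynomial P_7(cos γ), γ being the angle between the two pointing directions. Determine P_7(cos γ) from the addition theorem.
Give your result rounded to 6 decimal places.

0.266598

Term-by-term m-sum for l=7 (normalisation 4π/15 = 0.837758):
  [-7]  conj(Y_{7,-7})(Ω₁) = 0.00003 - 0.00026j ; Y_{7,-7}(Ω₂) = 0.00000 + 0.00000j ; Δ = 0.00000 - 0.00000j
  [-6]  conj(Y_{7,-6})(Ω₁) = -0.00037 - 0.00267j ; Y_{7,-6}(Ω₂) = 0.00000 - 0.00000j ; Δ = -0.00000 - 0.00000j
  [-5]  conj(Y_{7,-5})(Ω₁) = -0.00639 - 0.01617j ; Y_{7,-5}(Ω₂) = -0.00002 - 0.00001j ; Δ = 0.00000 + 0.00000j
  [-4]  conj(Y_{7,-4})(Ω₁) = -0.04499 - 0.06367j ; Y_{7,-4}(Ω₂) = 0.00003 + 0.00037j ; Δ = 0.00002 - 0.00002j
  [-3]  conj(Y_{7,-3})(Ω₁) = -0.18457 - 0.16081j ; Y_{7,-3}(Ω₂) = 0.00472 - 0.00226j ; Δ = -0.00124 - 0.00034j
  [-2]  conj(Y_{7,-2})(Ω₁) = -0.44607 - 0.23099j ; Y_{7,-2}(Ω₂) = -0.03809 - 0.03546j ; Δ = 0.00880 + 0.02461j
  [-1]  conj(Y_{7,-1})(Ω₁) = -0.50717 - 0.12353j ; Y_{7,-1}(Ω₂) = -0.12044 + 0.30616j ; Δ = 0.09890 - 0.14040j
  [+0]  conj(Y_{7,0})(Ω₁) = 0.10677 + 0.00000j ; Y_{7,0}(Ω₂) = 0.98576 + 0.00000j ; Δ = 0.10525 + 0.00000j
  [+1]  conj(Y_{7,1})(Ω₁) = 0.50717 - 0.12353j ; Y_{7,1}(Ω₂) = 0.12044 + 0.30616j ; Δ = 0.09890 + 0.14040j
  [+2]  conj(Y_{7,2})(Ω₁) = -0.44607 + 0.23099j ; Y_{7,2}(Ω₂) = -0.03809 + 0.03546j ; Δ = 0.00880 - 0.02461j
  [+3]  conj(Y_{7,3})(Ω₁) = 0.18457 - 0.16081j ; Y_{7,3}(Ω₂) = -0.00472 - 0.00226j ; Δ = -0.00124 + 0.00034j
  [+4]  conj(Y_{7,4})(Ω₁) = -0.04499 + 0.06367j ; Y_{7,4}(Ω₂) = 0.00003 - 0.00037j ; Δ = 0.00002 + 0.00002j
  [+5]  conj(Y_{7,5})(Ω₁) = 0.00639 - 0.01617j ; Y_{7,5}(Ω₂) = 0.00002 - 0.00001j ; Δ = 0.00000 - 0.00000j
  [+6]  conj(Y_{7,6})(Ω₁) = -0.00037 + 0.00267j ; Y_{7,6}(Ω₂) = 0.00000 + 0.00000j ; Δ = -0.00000 + 0.00000j
  [+7]  conj(Y_{7,7})(Ω₁) = -0.00003 - 0.00026j ; Y_{7,7}(Ω₂) = -0.00000 + 0.00000j ; Δ = 0.00000 + 0.00000j
Σ over m = 0.31823 + 0.00000j; ×(4π/15) → 0.26660 + 0.00000j. Real part: 0.266598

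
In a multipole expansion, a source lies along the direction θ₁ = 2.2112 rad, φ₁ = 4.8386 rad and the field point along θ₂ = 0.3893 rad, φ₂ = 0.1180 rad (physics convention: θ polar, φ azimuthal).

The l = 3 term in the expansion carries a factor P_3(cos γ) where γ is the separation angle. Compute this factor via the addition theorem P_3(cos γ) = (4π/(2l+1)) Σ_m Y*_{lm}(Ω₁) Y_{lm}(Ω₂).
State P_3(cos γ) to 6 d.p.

Term-by-term m-sum for l=3 (normalisation 4π/7 = 1.795196):
  [-3]  conj(Y_{3,-3})(Ω₁) = -0.079515+0.199872i ; Y_{3,-3}(Ω₂) = +0.021397-0.007907i ; Δ = -0.000121+0.004905i
  [-2]  conj(Y_{3,-2})(Ω₁) = +0.380192+0.098060i ; Y_{3,-2}(Ω₂) = +0.132427-0.031846i ; Δ = +0.053471+0.000878i
  [-1]  conj(Y_{3,-1})(Ω₁) = +0.025611-0.201847i ; Y_{3,-1}(Ω₂) = +0.399496-0.047361i ; Δ = +0.000672-0.081850i
  [+0]  conj(Y_{3,0})(Ω₁) = +0.270888-0.000000i ; Y_{3,0}(Ω₂) = +0.441836+0.000000i ; Δ = +0.119688+0.000000i
  [+1]  conj(Y_{3,1})(Ω₁) = -0.025611-0.201847i ; Y_{3,1}(Ω₂) = -0.399496-0.047361i ; Δ = +0.000672+0.081850i
  [+2]  conj(Y_{3,2})(Ω₁) = +0.380192-0.098060i ; Y_{3,2}(Ω₂) = +0.132427+0.031846i ; Δ = +0.053471-0.000878i
  [+3]  conj(Y_{3,3})(Ω₁) = +0.079515+0.199872i ; Y_{3,3}(Ω₂) = -0.021397-0.007907i ; Δ = -0.000121-0.004905i
Total Σ_m = +0.227732+0.000000i. Multiply by 1.795196: +0.408823+0.000000i. P_3(cos γ) = 0.408823

0.408823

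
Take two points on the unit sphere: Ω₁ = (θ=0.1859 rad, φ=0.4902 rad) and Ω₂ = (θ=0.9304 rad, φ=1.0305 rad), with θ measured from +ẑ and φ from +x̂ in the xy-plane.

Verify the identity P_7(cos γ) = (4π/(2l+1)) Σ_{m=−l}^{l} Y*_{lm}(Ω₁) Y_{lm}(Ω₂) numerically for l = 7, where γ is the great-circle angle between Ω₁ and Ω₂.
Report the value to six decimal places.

Expand P_7 via completeness: Σ_{m} conj(Y_{7,m}) at Ω₁ times Y_{7,m} at Ω₂ —
  m=-7: Y*=(-0.000004, -0.000001)  Y=(0.063692, -0.085460)  product (-0.000000, 0.000000)
  m=-6: Y*=(-0.000072, 0.000015)  Y=(0.295679, 0.029722)  product (-0.000022, 0.000002)
  m=-5: Y*=(-0.000705, 0.000583)  Y=(0.188702, 0.400713)  product (-0.000367, -0.000173)
  m=-4: Y*=(-0.003058, 0.007439)  Y=(-0.165632, 0.247168)  product (-0.001332, -0.001988)
  m=-3: Y*=(0.005077, 0.050497)  Y=(0.133078, 0.006672)  product (0.000339, 0.006754)
  m=-2: Y*=(0.123270, 0.183950)  Y=(0.171072, 0.320570)  product (-0.037881, 0.070985)
  m=-1: Y*=(0.522334, 0.278741)  Y=(-0.009860, 0.016438)  product (-0.009732, 0.005838)
  m=+0: Y*=(0.623903, -0.000000)  Y=(0.352996, 0.000000)  product (0.220235, 0.000000)
  m=+1: Y*=(-0.522334, 0.278741)  Y=(0.009860, 0.016438)  product (-0.009732, -0.005838)
  m=+2: Y*=(0.123270, -0.183950)  Y=(0.171072, -0.320570)  product (-0.037881, -0.070985)
  m=+3: Y*=(-0.005077, 0.050497)  Y=(-0.133078, 0.006672)  product (0.000339, -0.006754)
  m=+4: Y*=(-0.003058, -0.007439)  Y=(-0.165632, -0.247168)  product (-0.001332, 0.001988)
  m=+5: Y*=(0.000705, 0.000583)  Y=(-0.188702, 0.400713)  product (-0.000367, 0.000173)
  m=+6: Y*=(-0.000072, -0.000015)  Y=(0.295679, -0.029722)  product (-0.000022, -0.000002)
  m=+7: Y*=(0.000004, -0.000001)  Y=(-0.063692, -0.085460)  product (-0.000000, -0.000000)
Σ over m = (0.122245, 0.000000); ×(4π/15) → (0.102411, 0.000000). Real part: 0.102411

0.102411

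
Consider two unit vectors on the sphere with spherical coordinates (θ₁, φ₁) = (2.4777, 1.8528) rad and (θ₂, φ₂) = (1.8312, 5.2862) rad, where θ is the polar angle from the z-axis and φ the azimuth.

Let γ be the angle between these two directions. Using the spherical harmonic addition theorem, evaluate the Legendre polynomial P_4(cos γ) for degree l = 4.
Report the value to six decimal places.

Summing Y*_{l m}(θ₁,φ₁)·Y_{l m}(θ₂,φ₂) over m ∈ [−4, 4]; prefactor 4π/(2·4+1) = 1.396263:
  [-4]  conj(Y_{4,-4})(Ω₁) = (0.027334, 0.057644) ; Y_{4,-4}(Ω₂) = (-0.255682, -0.288916) ; Δ = (0.009666, -0.022636)
  [-3]  conj(Y_{4,-3})(Ω₁) = (-0.172667, 0.152908) ; Y_{4,-3}(Ω₂) = (0.287468, -0.043634) ; Δ = (-0.042964, 0.051490)
  [-2]  conj(Y_{4,-2})(Ω₁) = (-0.358758, -0.226931) ; Y_{4,-2}(Ω₂) = (0.068747, -0.152639) ; Δ = (-0.059302, 0.039160)
  [-1]  conj(Y_{4,-1})(Ω₁) = (0.085755, -0.295986) ; Y_{4,-1}(Ω₂) = (0.162027, 0.250676) ; Δ = (0.088091, -0.026461)
  [+0]  conj(Y_{4,0})(Ω₁) = (-0.226572, -0.000000) ; Y_{4,0}(Ω₂) = (0.123248, 0.000000) ; Δ = (-0.027924, -0.000000)
  [+1]  conj(Y_{4,1})(Ω₁) = (-0.085755, -0.295986) ; Y_{4,1}(Ω₂) = (-0.162027, 0.250676) ; Δ = (0.088091, 0.026461)
  [+2]  conj(Y_{4,2})(Ω₁) = (-0.358758, 0.226931) ; Y_{4,2}(Ω₂) = (0.068747, 0.152639) ; Δ = (-0.059302, -0.039160)
  [+3]  conj(Y_{4,3})(Ω₁) = (0.172667, 0.152908) ; Y_{4,3}(Ω₂) = (-0.287468, -0.043634) ; Δ = (-0.042964, -0.051490)
  [+4]  conj(Y_{4,4})(Ω₁) = (0.027334, -0.057644) ; Y_{4,4}(Ω₂) = (-0.255682, 0.288916) ; Δ = (0.009666, 0.022636)
Σ over m = (-0.036943, -0.000000); ×(4π/9) → (-0.051582, -0.000000). Real part: -0.051582

-0.051582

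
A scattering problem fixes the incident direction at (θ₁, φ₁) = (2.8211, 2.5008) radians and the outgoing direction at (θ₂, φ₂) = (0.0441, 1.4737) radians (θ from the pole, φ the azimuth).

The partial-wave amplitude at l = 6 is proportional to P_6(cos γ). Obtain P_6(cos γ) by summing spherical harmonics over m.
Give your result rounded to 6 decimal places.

Expand P_6 via completeness: Σ_{m} conj(Y_{6,m}) at Ω₁ times Y_{6,m} at Ω₂ —
  m=-6: -0.000360+0.000305i × -0.000000-0.000000i = +0.000000-0.000000i  (running Σ = +0.000000-0.000000i)
  m=-5: -0.004919+0.000307i × +0.000000-0.000000i = -0.000000+0.000000i  (running Σ = -0.000000+0.000000i)
  m=-4: -0.026213-0.017115i × +0.000012+0.000005i = -0.000000-0.000000i  (running Σ = -0.000000-0.000000i)
  m=-3: -0.045986-0.125364i × -0.000128+0.000426i = +0.000059-0.000004i  (running Σ = +0.000059-0.000004i)
  m=-2: +0.106580-0.358186i × -0.009880-0.001943i = -0.001749+0.003332i  (running Σ = -0.001690+0.003328i)
  m=-1: +0.469239-0.349947i × +0.013949-0.143212i = -0.043571-0.072082i  (running Σ = -0.045261-0.068754i)
  m=0: +0.179521-0.000000i × +0.996442+0.000000i = +0.178882+0.000000i  (running Σ = +0.133621-0.068754i)
  m=1: -0.469239-0.349947i × -0.013949-0.143212i = -0.043571+0.072082i  (running Σ = +0.090050+0.003328i)
  m=2: +0.106580+0.358186i × -0.009880+0.001943i = -0.001749-0.003332i  (running Σ = +0.088301-0.000004i)
  m=3: +0.045986-0.125364i × +0.000128+0.000426i = +0.000059+0.000004i  (running Σ = +0.088360-0.000000i)
  m=4: -0.026213+0.017115i × +0.000012-0.000005i = -0.000000+0.000000i  (running Σ = +0.088360+0.000000i)
  m=5: +0.004919+0.000307i × -0.000000-0.000000i = -0.000000-0.000000i  (running Σ = +0.088360-0.000000i)
  m=6: -0.000360-0.000305i × -0.000000+0.000000i = +0.000000+0.000000i  (running Σ = +0.088360-0.000000i)
Σ over m = +0.088360-0.000000i; ×(4π/13) → +0.085413-0.000000i. Real part: 0.085413

0.085413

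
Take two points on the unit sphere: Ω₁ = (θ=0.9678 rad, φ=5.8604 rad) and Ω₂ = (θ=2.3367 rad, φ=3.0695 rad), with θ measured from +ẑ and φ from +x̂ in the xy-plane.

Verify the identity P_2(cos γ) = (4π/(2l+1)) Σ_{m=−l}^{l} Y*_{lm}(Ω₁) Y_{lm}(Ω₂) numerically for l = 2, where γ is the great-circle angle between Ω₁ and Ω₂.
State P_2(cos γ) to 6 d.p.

0.855540

Summing Y*_{l m}(θ₁,φ₁)·Y_{l m}(θ₂,φ₂) over m ∈ [−2, 2]; prefactor 4π/(2·2+1) = 2.513274:
  m=-2: +0.173813-0.196099i × +0.198583+0.028833i = +0.040171-0.033930i  (running Σ = +0.040171-0.033930i)
  m=-1: +0.329082-0.148060i × +0.384978+0.027802i = +0.130806-0.047850i  (running Σ = +0.170976-0.081781i)
  m=0: -0.011086-0.000000i × +0.139255+0.000000i = -0.001544-0.000000i  (running Σ = +0.169432-0.081781i)
  m=1: -0.329082-0.148060i × -0.384978+0.027802i = +0.130806+0.047850i  (running Σ = +0.300238-0.033930i)
  m=2: +0.173813+0.196099i × +0.198583-0.028833i = +0.040171+0.033930i  (running Σ = +0.340408+0.000000i)
Accumulated sum +0.340408+0.000000i; after 4π/(2l+1) scaling, +0.855540+0.000000i ⇒ P_2 = 0.855540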